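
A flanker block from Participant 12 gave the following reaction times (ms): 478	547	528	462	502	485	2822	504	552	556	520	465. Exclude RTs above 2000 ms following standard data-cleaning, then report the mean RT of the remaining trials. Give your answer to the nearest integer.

509 ms

Excluded: 2822
Retained (n=11): Σ = 5599
Mean = 5599/11 = 509.0000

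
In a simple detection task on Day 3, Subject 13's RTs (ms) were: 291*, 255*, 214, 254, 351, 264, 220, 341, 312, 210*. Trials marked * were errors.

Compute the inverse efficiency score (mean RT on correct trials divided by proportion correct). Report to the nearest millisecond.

Correct trials (n=7): 214, 254, 351, 264, 220, 341, 312
Mean correct RT = 1956/7 = 279.4286 ms
Proportion correct = 7/10
IES = 279.4286 / (7/10) = 399.184 ms

399 ms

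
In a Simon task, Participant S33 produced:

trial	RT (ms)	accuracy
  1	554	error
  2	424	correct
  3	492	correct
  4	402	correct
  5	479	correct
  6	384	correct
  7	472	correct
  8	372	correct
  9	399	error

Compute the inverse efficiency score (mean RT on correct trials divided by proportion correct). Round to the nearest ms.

556 ms

Correct trials (n=7): 424, 492, 402, 479, 384, 472, 372
Mean correct RT = 3025/7 = 432.1429 ms
Proportion correct = 7/9
IES = 432.1429 / (7/9) = 555.612 ms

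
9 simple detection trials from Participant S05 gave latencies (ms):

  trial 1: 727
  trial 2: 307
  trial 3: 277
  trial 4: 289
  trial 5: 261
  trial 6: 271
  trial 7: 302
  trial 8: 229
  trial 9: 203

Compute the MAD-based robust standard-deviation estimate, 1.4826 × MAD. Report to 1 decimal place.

37.1 ms

Sorted: 203, 229, 261, 271, 277, 289, 302, 307, 727 → median = 277
|x − 277| sorted: 0, 6, 12, 16, 25, 30, 48, 74, 450 → MAD = 25
Robust SD ≈ 1.4826 × 25 = 37.065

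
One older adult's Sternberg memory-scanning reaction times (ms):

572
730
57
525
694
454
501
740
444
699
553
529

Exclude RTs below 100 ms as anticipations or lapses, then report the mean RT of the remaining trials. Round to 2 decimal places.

Excluded: 57
Retained (n=11): Σ = 6441
Mean = 6441/11 = 585.5455

585.55 ms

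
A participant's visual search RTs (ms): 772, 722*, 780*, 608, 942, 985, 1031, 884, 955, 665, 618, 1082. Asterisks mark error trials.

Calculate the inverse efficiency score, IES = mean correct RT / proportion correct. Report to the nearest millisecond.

1025 ms

Correct trials (n=10): 772, 608, 942, 985, 1031, 884, 955, 665, 618, 1082
Mean correct RT = 8542/10 = 854.2000 ms
Proportion correct = 10/12
IES = 854.2000 / (10/12) = 1025.040 ms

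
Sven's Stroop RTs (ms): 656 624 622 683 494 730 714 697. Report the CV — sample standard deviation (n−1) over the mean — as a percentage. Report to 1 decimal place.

n = 8, Σ = 5220, M = 652.5000
Σ(x−M)² = 39576.000; s = √(39576.000/7) = 75.1912
CV = 75.1912 / 652.5000 = 0.11524 = 11.524%

11.5%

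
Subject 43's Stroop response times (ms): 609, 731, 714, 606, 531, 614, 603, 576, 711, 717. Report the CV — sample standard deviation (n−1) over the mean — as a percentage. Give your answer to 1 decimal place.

11.0%

n = 10, Σ = 6412, M = 641.2000
Σ(x−M)² = 44851.600; s = √(44851.600/9) = 70.5940
CV = 70.5940 / 641.2000 = 0.11010 = 11.010%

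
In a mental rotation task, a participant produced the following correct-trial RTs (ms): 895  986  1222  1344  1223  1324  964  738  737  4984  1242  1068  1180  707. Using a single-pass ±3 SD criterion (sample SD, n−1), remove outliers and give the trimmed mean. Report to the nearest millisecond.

n = 14, ΣRT = 18614, M = 1329.571
Σ(x−M)² = 15005705.43; s = √(15005705.43/13) = 1074.377
Cutoffs: 1329.571 ± 3·1074.377 → [-1893.6, 4552.7]
Outside: 4984 → excluded.
Retained (n=13): Σ = 13630, mean = 13630/13 = 1048.462

1048 ms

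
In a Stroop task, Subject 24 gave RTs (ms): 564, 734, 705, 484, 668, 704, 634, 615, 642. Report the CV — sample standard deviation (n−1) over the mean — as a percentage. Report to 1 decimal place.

n = 9, Σ = 5750, M = 638.8889
Σ(x−M)² = 48706.889; s = √(48706.889/8) = 78.0280
CV = 78.0280 / 638.8889 = 0.12213 = 12.213%

12.2%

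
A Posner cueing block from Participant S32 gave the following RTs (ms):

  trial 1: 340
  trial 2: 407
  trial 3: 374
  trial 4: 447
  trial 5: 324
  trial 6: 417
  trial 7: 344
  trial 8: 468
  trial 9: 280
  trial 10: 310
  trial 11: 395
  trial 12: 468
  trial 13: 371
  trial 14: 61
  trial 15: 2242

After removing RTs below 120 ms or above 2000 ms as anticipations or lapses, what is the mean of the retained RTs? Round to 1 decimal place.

380.4 ms

Excluded: 61, 2242
Retained (n=13): Σ = 4945
Mean = 4945/13 = 380.3846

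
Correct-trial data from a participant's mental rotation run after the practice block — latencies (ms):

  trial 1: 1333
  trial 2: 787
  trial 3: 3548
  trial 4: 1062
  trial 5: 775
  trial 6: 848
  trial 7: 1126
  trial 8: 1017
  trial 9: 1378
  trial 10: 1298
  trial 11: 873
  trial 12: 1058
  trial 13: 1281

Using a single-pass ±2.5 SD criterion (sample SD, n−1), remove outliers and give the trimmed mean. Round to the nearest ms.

n = 13, ΣRT = 16384, M = 1260.308
Σ(x−M)² = 6191560.77; s = √(6191560.77/12) = 718.306
Cutoffs: 1260.308 ± 2.5·718.306 → [-535.5, 3056.1]
Outside: 3548 → excluded.
Retained (n=12): Σ = 12836, mean = 12836/12 = 1069.667

1070 ms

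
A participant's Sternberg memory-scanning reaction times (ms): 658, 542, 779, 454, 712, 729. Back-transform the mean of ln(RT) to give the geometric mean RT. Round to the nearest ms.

635 ms

ln(RT): 6.4892, 6.2953, 6.6580, 6.1181, 6.5681, 6.5917
Mean ln(RT) = 38.7203/6 = 6.45339
Geometric mean = exp(6.45339) = 634.85 ms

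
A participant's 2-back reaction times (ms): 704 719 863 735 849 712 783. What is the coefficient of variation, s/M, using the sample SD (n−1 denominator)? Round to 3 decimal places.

n = 7, Σ = 5365, M = 766.4286
Σ(x−M)² = 26515.714; s = √(26515.714/6) = 66.4777
CV = 66.4777 / 766.4286 = 0.08674

0.087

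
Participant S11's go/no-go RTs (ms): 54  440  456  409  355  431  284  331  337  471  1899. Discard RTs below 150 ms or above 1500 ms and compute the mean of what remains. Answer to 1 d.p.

390.4 ms

Excluded: 54, 1899
Retained (n=9): Σ = 3514
Mean = 3514/9 = 390.4444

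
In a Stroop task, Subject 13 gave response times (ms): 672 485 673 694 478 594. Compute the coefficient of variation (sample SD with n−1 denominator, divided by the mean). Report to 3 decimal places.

n = 6, Σ = 3596, M = 599.3333
Σ(x−M)² = 47491.333; s = √(47491.333/5) = 97.4591
CV = 97.4591 / 599.3333 = 0.16261

0.163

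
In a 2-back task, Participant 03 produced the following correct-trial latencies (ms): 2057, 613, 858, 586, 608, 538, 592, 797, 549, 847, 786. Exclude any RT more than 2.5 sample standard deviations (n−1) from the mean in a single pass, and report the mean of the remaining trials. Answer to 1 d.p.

n = 11, ΣRT = 8831, M = 802.818
Σ(x−M)² = 1878277.64; s = √(1878277.64/10) = 433.391
Cutoffs: 802.818 ± 2.5·433.391 → [-280.7, 1886.3]
Outside: 2057 → excluded.
Retained (n=10): Σ = 6774, mean = 6774/10 = 677.400

677.4 ms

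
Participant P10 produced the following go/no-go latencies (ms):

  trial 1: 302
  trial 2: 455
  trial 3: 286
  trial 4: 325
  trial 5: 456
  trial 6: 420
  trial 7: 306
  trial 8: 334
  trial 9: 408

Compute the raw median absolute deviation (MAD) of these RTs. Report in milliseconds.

48 ms

Sorted: 286, 302, 306, 325, 334, 408, 420, 455, 456 → median = 334
|x − 334|: 32, 121, 48, 9, 122, 86, 28, 0, 74
Sorted deviations: 0, 9, 28, 32, 48, 74, 86, 121, 122 → MAD = 48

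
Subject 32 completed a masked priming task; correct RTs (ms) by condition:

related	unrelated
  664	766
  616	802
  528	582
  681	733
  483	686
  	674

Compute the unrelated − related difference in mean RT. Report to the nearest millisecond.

113 ms

M(related) = 2972/5 = 594.400
M(unrelated) = 4243/6 = 707.167
Difference = 707.167 − 594.400 = 112.767 ms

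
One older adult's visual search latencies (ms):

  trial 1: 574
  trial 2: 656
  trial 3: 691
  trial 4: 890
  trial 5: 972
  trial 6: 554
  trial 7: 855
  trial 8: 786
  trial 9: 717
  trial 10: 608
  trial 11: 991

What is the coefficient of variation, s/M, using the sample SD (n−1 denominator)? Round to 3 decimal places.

n = 11, Σ = 8294, M = 754.0000
Σ(x−M)² = 242072.000; s = √(242072.000/10) = 155.5866
CV = 155.5866 / 754.0000 = 0.20635

0.206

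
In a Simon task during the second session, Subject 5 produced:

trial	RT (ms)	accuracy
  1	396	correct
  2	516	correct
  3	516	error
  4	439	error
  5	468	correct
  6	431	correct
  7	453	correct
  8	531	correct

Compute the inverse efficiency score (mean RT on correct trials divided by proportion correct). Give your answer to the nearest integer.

Correct trials (n=6): 396, 516, 468, 431, 453, 531
Mean correct RT = 2795/6 = 465.8333 ms
Proportion correct = 6/8
IES = 465.8333 / (6/8) = 621.111 ms

621 ms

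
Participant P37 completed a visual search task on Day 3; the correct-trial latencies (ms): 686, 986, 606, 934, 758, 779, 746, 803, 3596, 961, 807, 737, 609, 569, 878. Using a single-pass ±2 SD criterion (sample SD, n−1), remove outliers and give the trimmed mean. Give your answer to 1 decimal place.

775.6 ms

n = 15, ΣRT = 14455, M = 963.667
Σ(x−M)² = 7649993.33; s = √(7649993.33/14) = 739.208
Cutoffs: 963.667 ± 2·739.208 → [-514.7, 2442.1]
Outside: 3596 → excluded.
Retained (n=14): Σ = 10859, mean = 10859/14 = 775.643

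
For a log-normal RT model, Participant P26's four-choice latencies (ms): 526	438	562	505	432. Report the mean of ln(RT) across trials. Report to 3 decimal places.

ln(RT): 6.2653, 6.0822, 6.3315, 6.2246, 6.0684
Σ ln(RT) = 30.9720
Mean = 30.9720/5 = 6.19440

6.194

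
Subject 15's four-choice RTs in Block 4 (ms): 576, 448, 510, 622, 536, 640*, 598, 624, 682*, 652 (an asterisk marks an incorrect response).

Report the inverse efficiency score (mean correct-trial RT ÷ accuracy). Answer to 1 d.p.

713.4 ms

Correct trials (n=8): 576, 448, 510, 622, 536, 598, 624, 652
Mean correct RT = 4566/8 = 570.7500 ms
Proportion correct = 8/10
IES = 570.7500 / (8/10) = 713.438 ms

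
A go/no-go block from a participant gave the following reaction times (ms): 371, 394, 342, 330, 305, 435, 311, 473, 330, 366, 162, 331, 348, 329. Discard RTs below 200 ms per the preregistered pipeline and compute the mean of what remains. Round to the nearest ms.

Excluded: 162
Retained (n=13): Σ = 4665
Mean = 4665/13 = 358.8462

359 ms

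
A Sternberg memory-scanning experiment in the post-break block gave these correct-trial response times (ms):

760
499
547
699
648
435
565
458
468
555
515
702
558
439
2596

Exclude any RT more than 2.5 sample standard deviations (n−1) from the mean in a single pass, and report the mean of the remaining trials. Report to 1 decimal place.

n = 15, ΣRT = 10444, M = 696.267
Σ(x−M)² = 4009098.93; s = √(4009098.93/14) = 535.130
Cutoffs: 696.267 ± 2.5·535.130 → [-641.6, 2034.1]
Outside: 2596 → excluded.
Retained (n=14): Σ = 7848, mean = 7848/14 = 560.571

560.6 ms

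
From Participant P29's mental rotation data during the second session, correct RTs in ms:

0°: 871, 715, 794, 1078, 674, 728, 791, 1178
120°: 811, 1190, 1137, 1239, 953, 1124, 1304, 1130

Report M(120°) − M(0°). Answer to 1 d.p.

257.4 ms

M(0°) = 6829/8 = 853.625
M(120°) = 8888/8 = 1111.000
Difference = 1111.000 − 853.625 = 257.375 ms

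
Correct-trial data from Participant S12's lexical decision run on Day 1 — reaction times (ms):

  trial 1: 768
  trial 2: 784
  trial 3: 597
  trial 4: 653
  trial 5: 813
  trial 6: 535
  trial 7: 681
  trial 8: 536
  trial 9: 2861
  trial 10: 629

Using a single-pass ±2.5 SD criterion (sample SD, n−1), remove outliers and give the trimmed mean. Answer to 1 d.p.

666.2 ms

n = 10, ΣRT = 8857, M = 885.700
Σ(x−M)² = 4421866.10; s = √(4421866.10/9) = 700.941
Cutoffs: 885.700 ± 2.5·700.941 → [-866.7, 2638.1]
Outside: 2861 → excluded.
Retained (n=9): Σ = 5996, mean = 5996/9 = 666.222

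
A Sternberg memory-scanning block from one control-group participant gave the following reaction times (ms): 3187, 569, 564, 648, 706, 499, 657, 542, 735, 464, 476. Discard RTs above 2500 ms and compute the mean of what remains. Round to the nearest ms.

Excluded: 3187
Retained (n=10): Σ = 5860
Mean = 5860/10 = 586.0000

586 ms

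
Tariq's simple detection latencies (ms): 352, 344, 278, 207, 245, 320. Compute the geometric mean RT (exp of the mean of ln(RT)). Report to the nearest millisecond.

ln(RT): 5.8636, 5.8406, 5.6276, 5.3327, 5.5013, 5.7683
Mean ln(RT) = 33.9342/6 = 5.65570
Geometric mean = exp(5.65570) = 285.92 ms

286 ms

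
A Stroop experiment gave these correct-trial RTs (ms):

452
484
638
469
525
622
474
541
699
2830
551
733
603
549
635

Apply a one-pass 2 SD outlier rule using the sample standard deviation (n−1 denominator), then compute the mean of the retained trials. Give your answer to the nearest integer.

570 ms

n = 15, ΣRT = 10805, M = 720.333
Σ(x−M)² = 4868855.33; s = √(4868855.33/14) = 589.725
Cutoffs: 720.333 ± 2·589.725 → [-459.1, 1899.8]
Outside: 2830 → excluded.
Retained (n=14): Σ = 7975, mean = 7975/14 = 569.643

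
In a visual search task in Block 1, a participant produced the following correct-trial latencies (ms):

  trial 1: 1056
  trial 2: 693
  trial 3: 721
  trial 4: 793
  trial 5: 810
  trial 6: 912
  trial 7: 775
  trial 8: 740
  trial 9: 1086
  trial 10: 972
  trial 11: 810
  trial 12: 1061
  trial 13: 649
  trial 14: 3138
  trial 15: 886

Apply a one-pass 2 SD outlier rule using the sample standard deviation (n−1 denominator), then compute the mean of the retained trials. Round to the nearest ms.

855 ms

n = 15, ΣRT = 15102, M = 1006.800
Σ(x−M)² = 5134692.40; s = √(5134692.40/14) = 605.610
Cutoffs: 1006.800 ± 2·605.610 → [-204.4, 2218.0]
Outside: 3138 → excluded.
Retained (n=14): Σ = 11964, mean = 11964/14 = 854.571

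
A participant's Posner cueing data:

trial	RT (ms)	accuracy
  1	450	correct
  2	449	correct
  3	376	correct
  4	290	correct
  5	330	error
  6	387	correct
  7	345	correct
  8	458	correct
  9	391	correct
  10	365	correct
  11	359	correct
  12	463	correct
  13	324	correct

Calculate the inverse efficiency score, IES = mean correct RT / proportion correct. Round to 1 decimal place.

Correct trials (n=12): 450, 449, 376, 290, 387, 345, 458, 391, 365, 359, 463, 324
Mean correct RT = 4657/12 = 388.0833 ms
Proportion correct = 12/13
IES = 388.0833 / (12/13) = 420.424 ms

420.4 ms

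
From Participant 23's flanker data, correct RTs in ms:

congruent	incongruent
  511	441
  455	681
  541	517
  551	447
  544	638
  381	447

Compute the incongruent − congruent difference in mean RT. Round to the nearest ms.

M(congruent) = 2983/6 = 497.167
M(incongruent) = 3171/6 = 528.500
Difference = 528.500 − 497.167 = 31.333 ms

31 ms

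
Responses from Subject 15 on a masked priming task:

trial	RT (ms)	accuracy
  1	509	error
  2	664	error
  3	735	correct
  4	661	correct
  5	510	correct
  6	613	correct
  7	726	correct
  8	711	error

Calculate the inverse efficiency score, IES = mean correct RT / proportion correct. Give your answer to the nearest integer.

Correct trials (n=5): 735, 661, 510, 613, 726
Mean correct RT = 3245/5 = 649.0000 ms
Proportion correct = 5/8
IES = 649.0000 / (5/8) = 1038.400 ms

1038 ms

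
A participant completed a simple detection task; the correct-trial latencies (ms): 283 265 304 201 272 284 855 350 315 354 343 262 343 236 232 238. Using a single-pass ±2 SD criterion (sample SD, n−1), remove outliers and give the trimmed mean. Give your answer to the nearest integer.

285 ms

n = 16, ΣRT = 5137, M = 321.062
Σ(x−M)² = 336644.94; s = √(336644.94/15) = 149.810
Cutoffs: 321.062 ± 2·149.810 → [21.4, 620.7]
Outside: 855 → excluded.
Retained (n=15): Σ = 4282, mean = 4282/15 = 285.467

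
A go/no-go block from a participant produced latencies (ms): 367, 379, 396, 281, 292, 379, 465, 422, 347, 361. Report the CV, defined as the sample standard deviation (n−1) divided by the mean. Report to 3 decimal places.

n = 10, Σ = 3689, M = 368.9000
Σ(x−M)² = 27178.900; s = √(27178.900/9) = 54.9534
CV = 54.9534 / 368.9000 = 0.14897

0.149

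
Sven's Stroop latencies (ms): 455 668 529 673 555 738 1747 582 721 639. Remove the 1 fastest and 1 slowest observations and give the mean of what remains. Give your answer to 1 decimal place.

638.1 ms

Sorted: 455, 529, 555, 582, 639, 668, 673, 721, 738, 1747
Drop lowest 1 (455) and highest 1 (1747)
Remaining (n=8): Σ = 5105, mean = 5105/8 = 638.125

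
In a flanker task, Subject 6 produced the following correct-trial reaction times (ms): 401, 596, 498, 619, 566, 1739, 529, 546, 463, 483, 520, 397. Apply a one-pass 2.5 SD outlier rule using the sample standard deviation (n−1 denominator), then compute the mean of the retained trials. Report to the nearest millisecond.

511 ms

n = 12, ΣRT = 7357, M = 613.083
Σ(x−M)² = 1434828.92; s = √(1434828.92/11) = 361.163
Cutoffs: 613.083 ± 2.5·361.163 → [-289.8, 1516.0]
Outside: 1739 → excluded.
Retained (n=11): Σ = 5618, mean = 5618/11 = 510.727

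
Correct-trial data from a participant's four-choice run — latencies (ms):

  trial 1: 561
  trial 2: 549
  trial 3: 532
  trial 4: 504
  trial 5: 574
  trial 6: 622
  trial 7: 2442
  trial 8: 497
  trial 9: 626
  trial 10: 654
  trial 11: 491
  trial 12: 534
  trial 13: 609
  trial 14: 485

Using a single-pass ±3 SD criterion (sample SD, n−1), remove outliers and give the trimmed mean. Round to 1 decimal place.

n = 14, ΣRT = 9680, M = 691.429
Σ(x−M)² = 3338801.43; s = √(3338801.43/13) = 506.785
Cutoffs: 691.429 ± 3·506.785 → [-828.9, 2211.8]
Outside: 2442 → excluded.
Retained (n=13): Σ = 7238, mean = 7238/13 = 556.769

556.8 ms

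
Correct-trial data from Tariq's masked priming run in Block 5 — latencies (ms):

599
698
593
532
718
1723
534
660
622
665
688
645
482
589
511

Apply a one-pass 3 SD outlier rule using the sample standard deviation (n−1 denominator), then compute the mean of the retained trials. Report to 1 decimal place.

609.7 ms

n = 15, ΣRT = 10259, M = 683.933
Σ(x−M)² = 1228058.93; s = √(1228058.93/14) = 296.173
Cutoffs: 683.933 ± 3·296.173 → [-204.6, 1572.5]
Outside: 1723 → excluded.
Retained (n=14): Σ = 8536, mean = 8536/14 = 609.714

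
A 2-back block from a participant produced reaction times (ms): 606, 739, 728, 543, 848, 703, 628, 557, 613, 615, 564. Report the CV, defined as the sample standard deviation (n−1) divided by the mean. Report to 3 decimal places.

n = 11, Σ = 7144, M = 649.4545
Σ(x−M)² = 88522.727; s = √(88522.727/10) = 94.0865
CV = 94.0865 / 649.4545 = 0.14487

0.145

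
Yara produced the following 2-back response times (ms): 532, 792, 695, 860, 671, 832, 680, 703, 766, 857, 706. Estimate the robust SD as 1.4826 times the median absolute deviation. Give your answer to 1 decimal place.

Sorted: 532, 671, 680, 695, 703, 706, 766, 792, 832, 857, 860 → median = 706
|x − 706| sorted: 0, 3, 11, 26, 35, 60, 86, 126, 151, 154, 174 → MAD = 60
Robust SD ≈ 1.4826 × 60 = 88.956

89.0 ms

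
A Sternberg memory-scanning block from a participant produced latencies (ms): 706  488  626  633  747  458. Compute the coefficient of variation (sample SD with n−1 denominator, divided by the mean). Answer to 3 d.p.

n = 6, Σ = 3658, M = 609.6667
Σ(x−M)² = 66757.333; s = √(66757.333/5) = 115.5485
CV = 115.5485 / 609.6667 = 0.18953

0.190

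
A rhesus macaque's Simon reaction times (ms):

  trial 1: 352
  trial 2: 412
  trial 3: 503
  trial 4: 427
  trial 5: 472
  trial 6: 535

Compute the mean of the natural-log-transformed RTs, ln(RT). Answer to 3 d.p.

ln(RT): 5.8636, 6.0210, 6.2206, 6.0568, 6.1570, 6.2823
Σ ln(RT) = 36.6013
Mean = 36.6013/6 = 6.10021

6.100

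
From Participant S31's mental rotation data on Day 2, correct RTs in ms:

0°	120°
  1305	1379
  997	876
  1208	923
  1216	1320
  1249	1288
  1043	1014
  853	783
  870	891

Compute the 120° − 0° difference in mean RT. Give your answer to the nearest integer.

-33 ms

M(0°) = 8741/8 = 1092.625
M(120°) = 8474/8 = 1059.250
Difference = 1059.250 − 1092.625 = -33.375 ms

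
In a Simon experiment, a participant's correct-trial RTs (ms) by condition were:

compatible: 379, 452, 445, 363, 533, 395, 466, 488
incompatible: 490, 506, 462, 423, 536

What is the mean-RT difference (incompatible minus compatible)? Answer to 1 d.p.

M(compatible) = 3521/8 = 440.125
M(incompatible) = 2417/5 = 483.400
Difference = 483.400 − 440.125 = 43.275 ms

43.3 ms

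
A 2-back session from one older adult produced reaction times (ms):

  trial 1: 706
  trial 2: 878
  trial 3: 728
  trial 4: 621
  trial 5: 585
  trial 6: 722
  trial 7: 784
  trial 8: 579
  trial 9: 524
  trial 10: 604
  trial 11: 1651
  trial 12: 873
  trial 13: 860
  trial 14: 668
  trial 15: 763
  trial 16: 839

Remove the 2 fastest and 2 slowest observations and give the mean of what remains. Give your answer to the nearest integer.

729 ms

Sorted: 524, 579, 585, 604, 621, 668, 706, 722, 728, 763, 784, 839, 860, 873, 878, 1651
Drop lowest 2 (524, 579) and highest 2 (878, 1651)
Remaining (n=12): Σ = 8753, mean = 8753/12 = 729.417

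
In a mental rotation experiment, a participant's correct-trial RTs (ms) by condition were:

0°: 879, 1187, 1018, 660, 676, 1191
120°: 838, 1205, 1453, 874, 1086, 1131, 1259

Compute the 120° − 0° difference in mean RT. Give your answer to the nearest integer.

186 ms

M(0°) = 5611/6 = 935.167
M(120°) = 7846/7 = 1120.857
Difference = 1120.857 − 935.167 = 185.690 ms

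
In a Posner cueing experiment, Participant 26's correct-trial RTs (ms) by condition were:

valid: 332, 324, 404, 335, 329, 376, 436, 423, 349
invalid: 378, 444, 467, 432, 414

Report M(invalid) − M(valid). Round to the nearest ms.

59 ms

M(valid) = 3308/9 = 367.556
M(invalid) = 2135/5 = 427.000
Difference = 427.000 − 367.556 = 59.444 ms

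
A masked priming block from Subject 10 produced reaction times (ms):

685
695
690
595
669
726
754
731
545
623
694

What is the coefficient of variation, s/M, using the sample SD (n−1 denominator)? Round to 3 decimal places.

n = 11, Σ = 7407, M = 673.3636
Σ(x−M)² = 39074.545; s = √(39074.545/10) = 62.5096
CV = 62.5096 / 673.3636 = 0.09283

0.093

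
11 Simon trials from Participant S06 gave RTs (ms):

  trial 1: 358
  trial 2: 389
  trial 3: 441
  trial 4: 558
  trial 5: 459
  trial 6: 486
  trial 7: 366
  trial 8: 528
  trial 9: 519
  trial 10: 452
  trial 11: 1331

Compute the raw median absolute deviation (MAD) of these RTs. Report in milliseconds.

69 ms

Sorted: 358, 366, 389, 441, 452, 459, 486, 519, 528, 558, 1331 → median = 459
|x − 459|: 101, 70, 18, 99, 0, 27, 93, 69, 60, 7, 872
Sorted deviations: 0, 7, 18, 27, 60, 69, 70, 93, 99, 101, 872 → MAD = 69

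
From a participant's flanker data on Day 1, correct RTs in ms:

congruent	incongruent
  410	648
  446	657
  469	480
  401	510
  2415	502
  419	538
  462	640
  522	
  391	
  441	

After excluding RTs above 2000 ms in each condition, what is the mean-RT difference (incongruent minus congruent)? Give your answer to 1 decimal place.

congruent: exclude 2415
M(congruent) = 3961/9 = 440.111
M(incongruent) = 3975/7 = 567.857
Difference = 567.857 − 440.111 = 127.746 ms

127.7 ms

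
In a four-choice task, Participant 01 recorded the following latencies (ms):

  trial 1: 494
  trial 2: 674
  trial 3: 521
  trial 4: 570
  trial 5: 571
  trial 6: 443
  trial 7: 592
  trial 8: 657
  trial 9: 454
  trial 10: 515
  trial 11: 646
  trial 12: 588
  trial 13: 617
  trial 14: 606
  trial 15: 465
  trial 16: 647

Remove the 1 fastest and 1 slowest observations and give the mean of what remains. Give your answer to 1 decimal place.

567.4 ms

Sorted: 443, 454, 465, 494, 515, 521, 570, 571, 588, 592, 606, 617, 646, 647, 657, 674
Drop lowest 1 (443) and highest 1 (674)
Remaining (n=14): Σ = 7943, mean = 7943/14 = 567.357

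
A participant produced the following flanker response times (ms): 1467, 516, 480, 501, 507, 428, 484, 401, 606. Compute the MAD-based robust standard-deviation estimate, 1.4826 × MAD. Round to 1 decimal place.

31.1 ms

Sorted: 401, 428, 480, 484, 501, 507, 516, 606, 1467 → median = 501
|x − 501| sorted: 0, 6, 15, 17, 21, 73, 100, 105, 966 → MAD = 21
Robust SD ≈ 1.4826 × 21 = 31.135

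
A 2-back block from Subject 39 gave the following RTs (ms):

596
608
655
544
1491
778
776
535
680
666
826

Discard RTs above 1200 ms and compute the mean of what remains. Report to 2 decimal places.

Excluded: 1491
Retained (n=10): Σ = 6664
Mean = 6664/10 = 666.4000

666.40 ms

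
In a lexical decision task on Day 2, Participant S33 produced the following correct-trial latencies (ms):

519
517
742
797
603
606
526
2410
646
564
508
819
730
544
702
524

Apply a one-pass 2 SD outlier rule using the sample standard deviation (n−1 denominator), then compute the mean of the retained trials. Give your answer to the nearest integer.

623 ms

n = 16, ΣRT = 11757, M = 734.812
Σ(x−M)² = 3159306.44; s = √(3159306.44/15) = 458.934
Cutoffs: 734.812 ± 2·458.934 → [-183.1, 1652.7]
Outside: 2410 → excluded.
Retained (n=15): Σ = 9347, mean = 9347/15 = 623.133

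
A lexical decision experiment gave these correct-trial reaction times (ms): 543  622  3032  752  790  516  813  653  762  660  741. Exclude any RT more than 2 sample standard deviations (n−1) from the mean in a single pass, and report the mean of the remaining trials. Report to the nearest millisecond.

n = 11, ΣRT = 9884, M = 898.545
Σ(x−M)² = 5102096.73; s = √(5102096.73/10) = 714.290
Cutoffs: 898.545 ± 2·714.290 → [-530.0, 2327.1]
Outside: 3032 → excluded.
Retained (n=10): Σ = 6852, mean = 6852/10 = 685.200

685 ms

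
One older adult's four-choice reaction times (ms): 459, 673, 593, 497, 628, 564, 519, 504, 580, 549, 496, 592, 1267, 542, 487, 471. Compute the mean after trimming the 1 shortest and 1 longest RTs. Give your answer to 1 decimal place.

549.6 ms

Sorted: 459, 471, 487, 496, 497, 504, 519, 542, 549, 564, 580, 592, 593, 628, 673, 1267
Drop lowest 1 (459) and highest 1 (1267)
Remaining (n=14): Σ = 7695, mean = 7695/14 = 549.643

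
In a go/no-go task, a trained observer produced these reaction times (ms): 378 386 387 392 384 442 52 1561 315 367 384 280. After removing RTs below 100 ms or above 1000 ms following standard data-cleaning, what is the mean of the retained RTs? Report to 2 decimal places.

Excluded: 52, 1561
Retained (n=10): Σ = 3715
Mean = 3715/10 = 371.5000

371.50 ms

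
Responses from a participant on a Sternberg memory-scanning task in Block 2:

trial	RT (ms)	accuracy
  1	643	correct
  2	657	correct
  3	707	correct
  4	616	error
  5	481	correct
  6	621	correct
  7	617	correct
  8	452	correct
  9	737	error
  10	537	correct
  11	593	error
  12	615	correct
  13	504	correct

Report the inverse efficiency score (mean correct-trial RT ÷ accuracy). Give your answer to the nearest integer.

Correct trials (n=10): 643, 657, 707, 481, 621, 617, 452, 537, 615, 504
Mean correct RT = 5834/10 = 583.4000 ms
Proportion correct = 10/13
IES = 583.4000 / (10/13) = 758.420 ms

758 ms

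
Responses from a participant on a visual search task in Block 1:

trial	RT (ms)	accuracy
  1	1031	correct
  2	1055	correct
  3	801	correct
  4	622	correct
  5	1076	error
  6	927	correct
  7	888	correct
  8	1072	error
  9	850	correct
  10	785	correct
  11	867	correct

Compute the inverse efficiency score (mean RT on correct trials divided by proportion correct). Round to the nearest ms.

Correct trials (n=9): 1031, 1055, 801, 622, 927, 888, 850, 785, 867
Mean correct RT = 7826/9 = 869.5556 ms
Proportion correct = 9/11
IES = 869.5556 / (9/11) = 1062.790 ms

1063 ms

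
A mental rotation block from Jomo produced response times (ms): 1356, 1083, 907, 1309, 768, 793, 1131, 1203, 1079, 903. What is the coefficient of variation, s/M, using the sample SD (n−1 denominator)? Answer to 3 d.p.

0.195

n = 10, Σ = 10532, M = 1053.2000
Σ(x−M)² = 380145.600; s = √(380145.600/9) = 205.5198
CV = 205.5198 / 1053.2000 = 0.19514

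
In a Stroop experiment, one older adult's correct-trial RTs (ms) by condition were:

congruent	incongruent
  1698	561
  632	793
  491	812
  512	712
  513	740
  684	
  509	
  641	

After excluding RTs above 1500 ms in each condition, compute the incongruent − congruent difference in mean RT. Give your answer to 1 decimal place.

154.7 ms

congruent: exclude 1698
M(congruent) = 3982/7 = 568.857
M(incongruent) = 3618/5 = 723.600
Difference = 723.600 − 568.857 = 154.743 ms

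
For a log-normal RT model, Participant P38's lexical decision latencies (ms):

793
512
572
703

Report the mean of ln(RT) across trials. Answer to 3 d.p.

6.455

ln(RT): 6.6758, 6.2383, 6.3491, 6.5554
Σ ln(RT) = 25.8186
Mean = 25.8186/4 = 6.45466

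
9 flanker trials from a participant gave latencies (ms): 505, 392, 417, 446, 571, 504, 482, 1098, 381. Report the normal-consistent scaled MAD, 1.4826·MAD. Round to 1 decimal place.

96.4 ms

Sorted: 381, 392, 417, 446, 482, 504, 505, 571, 1098 → median = 482
|x − 482| sorted: 0, 22, 23, 36, 65, 89, 90, 101, 616 → MAD = 65
Robust SD ≈ 1.4826 × 65 = 96.369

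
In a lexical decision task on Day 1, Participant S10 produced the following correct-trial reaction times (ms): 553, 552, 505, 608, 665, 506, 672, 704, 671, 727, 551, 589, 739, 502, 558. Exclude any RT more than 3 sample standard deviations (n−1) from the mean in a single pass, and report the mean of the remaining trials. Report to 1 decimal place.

606.8 ms

n = 15, ΣRT = 9102, M = 606.800
Σ(x−M)² = 96350.40; s = √(96350.40/14) = 82.959
Cutoffs: 606.800 ± 3·82.959 → [357.9, 855.7]
No RTs fall outside the cutoffs; all 15 retained. Mean = 9102/15 = 606.800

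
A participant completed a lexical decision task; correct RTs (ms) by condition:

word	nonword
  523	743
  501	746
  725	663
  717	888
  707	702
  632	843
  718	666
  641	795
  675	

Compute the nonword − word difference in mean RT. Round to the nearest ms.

107 ms

M(word) = 5839/9 = 648.778
M(nonword) = 6046/8 = 755.750
Difference = 755.750 − 648.778 = 106.972 ms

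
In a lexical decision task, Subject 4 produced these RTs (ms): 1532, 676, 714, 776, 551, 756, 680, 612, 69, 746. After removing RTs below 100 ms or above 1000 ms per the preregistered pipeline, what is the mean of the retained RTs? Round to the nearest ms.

689 ms

Excluded: 69, 1532
Retained (n=8): Σ = 5511
Mean = 5511/8 = 688.8750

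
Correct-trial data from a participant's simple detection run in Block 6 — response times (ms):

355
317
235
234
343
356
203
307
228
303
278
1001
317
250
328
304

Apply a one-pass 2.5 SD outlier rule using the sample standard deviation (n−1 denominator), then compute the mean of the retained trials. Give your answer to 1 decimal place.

n = 16, ΣRT = 5359, M = 334.938
Σ(x−M)² = 507474.94; s = √(507474.94/15) = 183.934
Cutoffs: 334.938 ± 2.5·183.934 → [-124.9, 794.8]
Outside: 1001 → excluded.
Retained (n=15): Σ = 4358, mean = 4358/15 = 290.533

290.5 ms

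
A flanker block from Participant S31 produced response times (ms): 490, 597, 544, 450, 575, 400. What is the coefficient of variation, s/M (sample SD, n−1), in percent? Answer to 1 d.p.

15.0%

n = 6, Σ = 3056, M = 509.3333
Σ(x−M)² = 29047.333; s = √(29047.333/5) = 76.2199
CV = 76.2199 / 509.3333 = 0.14965 = 14.965%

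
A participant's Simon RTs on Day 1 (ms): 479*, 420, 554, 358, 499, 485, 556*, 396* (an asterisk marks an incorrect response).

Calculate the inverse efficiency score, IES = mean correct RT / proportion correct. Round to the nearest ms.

Correct trials (n=5): 420, 554, 358, 499, 485
Mean correct RT = 2316/5 = 463.2000 ms
Proportion correct = 5/8
IES = 463.2000 / (5/8) = 741.120 ms

741 ms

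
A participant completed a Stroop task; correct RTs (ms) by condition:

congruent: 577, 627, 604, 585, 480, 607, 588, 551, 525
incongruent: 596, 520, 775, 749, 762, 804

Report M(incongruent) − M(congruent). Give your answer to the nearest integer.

M(congruent) = 5144/9 = 571.556
M(incongruent) = 4206/6 = 701.000
Difference = 701.000 − 571.556 = 129.444 ms

129 ms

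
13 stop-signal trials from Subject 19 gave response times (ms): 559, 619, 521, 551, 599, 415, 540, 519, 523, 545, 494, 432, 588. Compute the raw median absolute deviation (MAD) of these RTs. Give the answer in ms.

21 ms

Sorted: 415, 432, 494, 519, 521, 523, 540, 545, 551, 559, 588, 599, 619 → median = 540
|x − 540|: 19, 79, 19, 11, 59, 125, 0, 21, 17, 5, 46, 108, 48
Sorted deviations: 0, 5, 11, 17, 19, 19, 21, 46, 48, 59, 79, 108, 125 → MAD = 21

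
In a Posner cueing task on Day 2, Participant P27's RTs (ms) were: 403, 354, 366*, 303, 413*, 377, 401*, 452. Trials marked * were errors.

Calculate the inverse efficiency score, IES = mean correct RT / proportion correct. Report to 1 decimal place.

Correct trials (n=5): 403, 354, 303, 377, 452
Mean correct RT = 1889/5 = 377.8000 ms
Proportion correct = 5/8
IES = 377.8000 / (5/8) = 604.480 ms

604.5 ms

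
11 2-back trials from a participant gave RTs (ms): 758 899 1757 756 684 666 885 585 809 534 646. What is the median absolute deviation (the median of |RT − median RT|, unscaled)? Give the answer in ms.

110 ms

Sorted: 534, 585, 646, 666, 684, 756, 758, 809, 885, 899, 1757 → median = 756
|x − 756|: 2, 143, 1001, 0, 72, 90, 129, 171, 53, 222, 110
Sorted deviations: 0, 2, 53, 72, 90, 110, 129, 143, 171, 222, 1001 → MAD = 110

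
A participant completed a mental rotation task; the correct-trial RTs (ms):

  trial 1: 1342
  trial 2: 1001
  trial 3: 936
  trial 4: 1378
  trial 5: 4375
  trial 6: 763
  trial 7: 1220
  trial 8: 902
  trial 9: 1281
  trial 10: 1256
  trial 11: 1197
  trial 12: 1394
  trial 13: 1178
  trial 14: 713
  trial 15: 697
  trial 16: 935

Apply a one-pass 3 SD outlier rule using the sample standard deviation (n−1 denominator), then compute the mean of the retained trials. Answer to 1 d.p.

n = 16, ΣRT = 20568, M = 1285.500
Σ(x−M)² = 11013208.00; s = √(11013208.00/15) = 856.863
Cutoffs: 1285.500 ± 3·856.863 → [-1285.1, 3856.1]
Outside: 4375 → excluded.
Retained (n=15): Σ = 16193, mean = 16193/15 = 1079.533

1079.5 ms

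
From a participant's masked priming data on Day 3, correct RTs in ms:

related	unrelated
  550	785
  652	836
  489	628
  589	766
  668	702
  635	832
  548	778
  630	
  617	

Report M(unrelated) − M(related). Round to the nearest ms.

M(related) = 5378/9 = 597.556
M(unrelated) = 5327/7 = 761.000
Difference = 761.000 − 597.556 = 163.444 ms

163 ms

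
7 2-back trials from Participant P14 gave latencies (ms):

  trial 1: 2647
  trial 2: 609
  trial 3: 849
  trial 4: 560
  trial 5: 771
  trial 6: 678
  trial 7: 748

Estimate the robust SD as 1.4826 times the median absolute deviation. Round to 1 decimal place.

149.7 ms

Sorted: 560, 609, 678, 748, 771, 849, 2647 → median = 748
|x − 748| sorted: 0, 23, 70, 101, 139, 188, 1899 → MAD = 101
Robust SD ≈ 1.4826 × 101 = 149.743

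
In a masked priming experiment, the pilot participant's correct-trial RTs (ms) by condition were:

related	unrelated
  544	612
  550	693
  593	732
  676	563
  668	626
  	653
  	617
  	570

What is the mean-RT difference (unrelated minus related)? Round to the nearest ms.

M(related) = 3031/5 = 606.200
M(unrelated) = 5066/8 = 633.250
Difference = 633.250 − 606.200 = 27.050 ms

27 ms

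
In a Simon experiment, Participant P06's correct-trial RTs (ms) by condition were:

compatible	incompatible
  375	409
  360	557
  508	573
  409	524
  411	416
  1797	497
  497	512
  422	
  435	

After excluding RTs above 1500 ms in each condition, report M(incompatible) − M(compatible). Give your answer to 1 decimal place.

compatible: exclude 1797
M(compatible) = 3417/8 = 427.125
M(incompatible) = 3488/7 = 498.286
Difference = 498.286 − 427.125 = 71.161 ms

71.2 ms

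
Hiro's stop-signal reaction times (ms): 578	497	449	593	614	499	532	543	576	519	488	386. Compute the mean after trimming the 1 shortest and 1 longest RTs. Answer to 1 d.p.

Sorted: 386, 449, 488, 497, 499, 519, 532, 543, 576, 578, 593, 614
Drop lowest 1 (386) and highest 1 (614)
Remaining (n=10): Σ = 5274, mean = 5274/10 = 527.400

527.4 ms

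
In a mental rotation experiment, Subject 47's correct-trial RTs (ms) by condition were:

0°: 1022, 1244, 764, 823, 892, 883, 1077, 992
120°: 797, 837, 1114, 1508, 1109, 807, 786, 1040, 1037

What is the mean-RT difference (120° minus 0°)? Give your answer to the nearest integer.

M(0°) = 7697/8 = 962.125
M(120°) = 9035/9 = 1003.889
Difference = 1003.889 − 962.125 = 41.764 ms

42 ms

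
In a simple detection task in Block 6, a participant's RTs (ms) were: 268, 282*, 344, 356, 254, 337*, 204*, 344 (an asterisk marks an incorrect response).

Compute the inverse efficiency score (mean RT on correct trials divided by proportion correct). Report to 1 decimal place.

Correct trials (n=5): 268, 344, 356, 254, 344
Mean correct RT = 1566/5 = 313.2000 ms
Proportion correct = 5/8
IES = 313.2000 / (5/8) = 501.120 ms

501.1 ms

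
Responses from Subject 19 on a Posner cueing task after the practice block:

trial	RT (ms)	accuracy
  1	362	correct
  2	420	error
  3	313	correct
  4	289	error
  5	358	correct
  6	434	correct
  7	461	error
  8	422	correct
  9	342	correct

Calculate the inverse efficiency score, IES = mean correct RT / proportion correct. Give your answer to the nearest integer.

558 ms

Correct trials (n=6): 362, 313, 358, 434, 422, 342
Mean correct RT = 2231/6 = 371.8333 ms
Proportion correct = 6/9
IES = 371.8333 / (6/9) = 557.750 ms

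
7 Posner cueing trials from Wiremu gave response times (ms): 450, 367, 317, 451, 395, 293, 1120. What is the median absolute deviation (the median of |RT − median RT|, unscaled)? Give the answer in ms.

Sorted: 293, 317, 367, 395, 450, 451, 1120 → median = 395
|x − 395|: 55, 28, 78, 56, 0, 102, 725
Sorted deviations: 0, 28, 55, 56, 78, 102, 725 → MAD = 56

56 ms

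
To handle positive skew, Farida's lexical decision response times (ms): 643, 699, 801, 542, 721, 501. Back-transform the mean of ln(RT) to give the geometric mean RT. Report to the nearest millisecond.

ln(RT): 6.4661, 6.5497, 6.6859, 6.2953, 6.5806, 6.2166
Mean ln(RT) = 38.7942/6 = 6.46569
Geometric mean = exp(6.46569) = 642.71 ms

643 ms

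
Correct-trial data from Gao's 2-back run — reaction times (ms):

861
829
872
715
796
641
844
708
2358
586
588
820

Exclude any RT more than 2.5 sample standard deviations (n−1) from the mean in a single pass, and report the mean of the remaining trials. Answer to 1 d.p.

750.9 ms

n = 12, ΣRT = 10618, M = 884.833
Σ(x−M)² = 2484811.67; s = √(2484811.67/11) = 475.281
Cutoffs: 884.833 ± 2.5·475.281 → [-303.4, 2073.0]
Outside: 2358 → excluded.
Retained (n=11): Σ = 8260, mean = 8260/11 = 750.909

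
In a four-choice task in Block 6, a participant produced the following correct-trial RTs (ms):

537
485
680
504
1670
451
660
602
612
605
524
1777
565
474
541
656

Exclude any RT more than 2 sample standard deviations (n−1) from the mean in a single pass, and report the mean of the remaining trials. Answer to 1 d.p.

564.0 ms

n = 16, ΣRT = 11343, M = 708.938
Σ(x−M)² = 2428628.94; s = √(2428628.94/15) = 402.379
Cutoffs: 708.938 ± 2·402.379 → [-95.8, 1513.7]
Outside: 1670, 1777 → excluded.
Retained (n=14): Σ = 7896, mean = 7896/14 = 564.000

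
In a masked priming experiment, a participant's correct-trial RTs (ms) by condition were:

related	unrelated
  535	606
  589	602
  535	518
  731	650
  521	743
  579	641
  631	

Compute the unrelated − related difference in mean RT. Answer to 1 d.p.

M(related) = 4121/7 = 588.714
M(unrelated) = 3760/6 = 626.667
Difference = 626.667 − 588.714 = 37.952 ms

38.0 ms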